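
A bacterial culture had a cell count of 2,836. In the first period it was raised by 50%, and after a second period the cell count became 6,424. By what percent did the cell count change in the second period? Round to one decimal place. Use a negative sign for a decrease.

After the first period: 2,836 × 1.5 = 4254.
Second-period multiplier: 6,424 ÷ 4254 ≈ 1.51011.
That is a change of 51.0%.

51.0%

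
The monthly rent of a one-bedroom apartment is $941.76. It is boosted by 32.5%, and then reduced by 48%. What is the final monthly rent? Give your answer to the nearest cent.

Apply the 32.5% increase: $941.76 × 1.325 = $1247.832.
48% decrease: $1247.832 × 0.52 = $648.87264 ≈ $648.87.

$648.87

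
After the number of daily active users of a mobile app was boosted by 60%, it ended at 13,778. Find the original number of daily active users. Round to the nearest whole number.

The overall multiplier applied was 1.6.
So the original number of daily active users was 13,778 ÷ 1.6 ≈ 8,611.

8,611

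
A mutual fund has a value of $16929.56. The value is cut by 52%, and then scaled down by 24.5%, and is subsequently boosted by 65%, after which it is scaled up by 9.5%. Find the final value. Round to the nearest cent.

Each change multiplies by a factor: 0.48 × 0.755 × 1.65 × 1.095 = 0.6547662.
$16929.56 × 0.6547662 = $11084.903668872 ≈ $11084.90.

$11084.90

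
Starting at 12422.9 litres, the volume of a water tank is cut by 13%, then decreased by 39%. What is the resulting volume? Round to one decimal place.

After the 13% decrease: 12422.9 × 0.87 = 10807.923.
Apply the 39% decrease: 10807.923 × 0.61 = 6592.83303 ≈ 6592.8.

6592.8 litres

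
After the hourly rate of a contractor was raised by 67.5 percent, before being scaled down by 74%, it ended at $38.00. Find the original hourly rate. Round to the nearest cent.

Undoing the 74% decrease: $38.00 ÷ 0.26 ≈ $146.153846.
Undoing the 67.5% increase: $146.153846 ÷ 1.675 ≈ $87.26.

$87.26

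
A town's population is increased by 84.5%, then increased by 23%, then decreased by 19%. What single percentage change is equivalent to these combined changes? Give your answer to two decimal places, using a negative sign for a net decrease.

The combined multiplier is 1.845 × 1.23 × 0.81 = 1.8381735.
That corresponds to an increase of 83.82%.

83.82%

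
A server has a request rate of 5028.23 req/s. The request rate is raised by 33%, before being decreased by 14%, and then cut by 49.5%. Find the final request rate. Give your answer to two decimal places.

33% increase: 5028.23 × 1.33 = 6687.5459.
14% decrease: 6687.5459 × 0.86 = 5751.289474.
49.5% decrease: 5751.289474 × 0.505 = 2904.40118437 ≈ 2904.40.

2904.40 req/s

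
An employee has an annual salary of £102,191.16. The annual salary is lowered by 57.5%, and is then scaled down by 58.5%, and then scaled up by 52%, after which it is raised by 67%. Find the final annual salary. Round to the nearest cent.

£45,752.03

Each change multiplies by a factor: 0.425 × 0.415 × 1.52 × 1.67 = 0.4477103.
£102,191.16 × 0.4477103 = £45752.034900948 ≈ £45,752.03.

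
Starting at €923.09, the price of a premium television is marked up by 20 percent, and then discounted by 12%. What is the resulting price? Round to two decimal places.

€974.78

Each change multiplies by a factor: 1.2 × 0.88 = 1.056.
€923.09 × 1.056 = €974.78304 ≈ €974.78.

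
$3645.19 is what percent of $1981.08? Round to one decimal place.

184.0%

$3645.19 ÷ $1981.08 ≈ 184.0%.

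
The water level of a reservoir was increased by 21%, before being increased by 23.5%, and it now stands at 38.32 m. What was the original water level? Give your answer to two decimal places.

25.64 m

Undoing the 23.5% increase: 38.32 ÷ 1.235 ≈ 31.02834.
Undoing the 21% increase: 31.02834 ÷ 1.21 ≈ 25.64 m.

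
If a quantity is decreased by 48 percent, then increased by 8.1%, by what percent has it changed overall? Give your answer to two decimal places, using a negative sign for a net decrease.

-43.79%

The combined multiplier is 0.52 × 1.081 = 0.56212.
That corresponds to a decrease of 43.79%.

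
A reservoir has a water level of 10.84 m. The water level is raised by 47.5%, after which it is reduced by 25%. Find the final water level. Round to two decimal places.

Apply the 47.5% increase: 10.84 × 1.475 = 15.989.
After the 25% decrease: 15.989 × 0.75 = 11.99175 ≈ 11.99.

11.99 m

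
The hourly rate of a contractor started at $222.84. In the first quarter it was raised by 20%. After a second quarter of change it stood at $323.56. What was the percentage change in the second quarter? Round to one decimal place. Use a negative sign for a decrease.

After the first quarter: $222.84 × 1.2 = $267.408.
Second-quarter multiplier: $323.56 ÷ $267.408 ≈ 1.20999.
That is a change of 21.0%.

21.0%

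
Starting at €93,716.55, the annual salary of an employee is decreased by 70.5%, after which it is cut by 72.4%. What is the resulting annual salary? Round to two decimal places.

After the 70.5% decrease: €93,716.55 × 0.295 = €27646.38225.
After the 72.4% decrease: €27646.38225 × 0.276 = €7630.401501 ≈ €7,630.40.

€7,630.40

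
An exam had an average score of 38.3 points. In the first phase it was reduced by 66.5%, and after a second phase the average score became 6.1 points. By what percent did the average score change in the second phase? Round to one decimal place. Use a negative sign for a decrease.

-52.5%

After the first phase: 38.3 × 0.335 = 12.8305.
Second-phase multiplier: 6.1 ÷ 12.8305 ≈ 0.47543.
That is a change of -52.5%.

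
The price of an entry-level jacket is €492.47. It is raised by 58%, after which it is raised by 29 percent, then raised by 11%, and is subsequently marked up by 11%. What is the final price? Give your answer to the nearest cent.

After the 58% increase: €492.47 × 1.58 = €778.1026.
After the 29% increase: €778.1026 × 1.29 = €1003.752354.
11% increase: €1003.752354 × 1.11 = €1114.16511294.
11% increase: €1114.16511294 × 1.11 = €1236.7232753634 ≈ €1236.72.

€1236.72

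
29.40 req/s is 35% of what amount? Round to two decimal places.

84.00 req/s

29.40 req/s ÷ 0.35 = 84.00 req/s.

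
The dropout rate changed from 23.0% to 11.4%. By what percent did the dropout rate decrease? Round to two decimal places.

50.43%

The change is 11.4 − 23.0 = -11.6 percentage points.
Relative to the original 23.0%, that is -11.6 ÷ 23.0 ≈ -50.43%.
So the dropout rate fell by 50.43%.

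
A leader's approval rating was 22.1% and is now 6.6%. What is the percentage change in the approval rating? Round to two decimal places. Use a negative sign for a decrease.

-70.14%

The change is 6.6 − 22.1 = -15.5 percentage points.
Relative to the original 22.1%, that is -15.5 ÷ 22.1 ≈ -70.14%.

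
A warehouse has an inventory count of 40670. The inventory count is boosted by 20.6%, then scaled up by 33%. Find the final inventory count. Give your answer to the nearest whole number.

65234

After the 20.6% increase: 40670 × 1.206 = 49048.02.
After the 33% increase: 49048.02 × 1.33 = 65233.8666 ≈ 65234.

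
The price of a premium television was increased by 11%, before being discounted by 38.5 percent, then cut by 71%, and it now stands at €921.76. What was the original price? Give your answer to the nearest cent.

Undoing the 71% decrease: €921.76 ÷ 0.29 ≈ €3178.482759.
Undoing the 38.5% decrease: €3178.482759 ÷ 0.615 ≈ €5168.264649.
Undoing the 11% increase: €5168.264649 ÷ 1.11 ≈ €4656.09.

€4656.09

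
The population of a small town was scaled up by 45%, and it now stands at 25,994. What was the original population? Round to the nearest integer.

The overall multiplier applied was 1.45.
So the original population was 25,994 ÷ 1.45 ≈ 17,927.

17,927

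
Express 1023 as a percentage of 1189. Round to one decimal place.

1023 ÷ 1189 ≈ 86.0%.

86.0%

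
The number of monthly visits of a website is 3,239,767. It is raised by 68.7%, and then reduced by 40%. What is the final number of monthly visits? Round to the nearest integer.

3,279,292

Each change multiplies by a factor: 1.687 × 0.6 = 1.0122.
3,239,767 × 1.0122 = 3279292.1574 ≈ 3,279,292.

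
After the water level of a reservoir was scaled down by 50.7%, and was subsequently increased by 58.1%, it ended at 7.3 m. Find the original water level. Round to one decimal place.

9.4 m

Undoing the 58.1% increase: 7.3 ÷ 1.581 ≈ 4.617331.
Undoing the 50.7% decrease: 4.617331 ÷ 0.493 ≈ 9.4 m.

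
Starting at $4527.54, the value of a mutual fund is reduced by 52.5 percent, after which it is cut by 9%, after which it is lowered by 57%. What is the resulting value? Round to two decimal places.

Each change multiplies by a factor: 0.475 × 0.91 × 0.43 = 0.1858675.
$4527.54 × 0.1858675 = $841.52254095 ≈ $841.52.

$841.52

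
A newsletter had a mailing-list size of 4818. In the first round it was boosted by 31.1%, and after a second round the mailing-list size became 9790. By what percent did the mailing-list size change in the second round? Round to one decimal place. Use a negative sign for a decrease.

55.0%

After the first round: 4818 × 1.311 = 6316.398.
Second-round multiplier: 9790 ÷ 6316.398 ≈ 1.54993.
That is a change of 55.0%.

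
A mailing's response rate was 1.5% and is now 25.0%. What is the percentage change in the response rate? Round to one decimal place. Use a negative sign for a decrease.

The change is 25.0 − 1.5 = 23.5 percentage points.
Relative to the original 1.5%, that is 23.5 ÷ 1.5 ≈ 1566.7%.

1566.7%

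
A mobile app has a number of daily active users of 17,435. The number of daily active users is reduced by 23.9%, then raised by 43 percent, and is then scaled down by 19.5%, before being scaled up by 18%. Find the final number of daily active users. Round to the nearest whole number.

23.9% decrease: 17,435 × 0.761 = 13268.035.
After the 43% increase: 13268.035 × 1.43 = 18973.29005.
19.5% decrease: 18973.29005 × 0.805 = 15273.49849025.
After the 18% increase: 15273.49849025 × 1.18 = 18022.728218495 ≈ 18,023.

18,023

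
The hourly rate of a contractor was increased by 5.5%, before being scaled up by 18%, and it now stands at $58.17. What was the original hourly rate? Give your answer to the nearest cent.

Undoing the 18% increase: $58.17 ÷ 1.18 ≈ $49.29661.
Undoing the 5.5% increase: $49.29661 ÷ 1.055 ≈ $46.73.

$46.73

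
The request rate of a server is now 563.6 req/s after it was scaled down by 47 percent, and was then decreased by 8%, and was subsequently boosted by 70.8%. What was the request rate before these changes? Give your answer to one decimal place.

676.7 req/s

Undoing the 70.8% increase: 563.6 ÷ 1.708 ≈ 329.976581.
Undoing the 8% decrease: 329.976581 ÷ 0.92 ≈ 358.670197.
Undoing the 47% decrease: 358.670197 ÷ 0.53 ≈ 676.7 req/s.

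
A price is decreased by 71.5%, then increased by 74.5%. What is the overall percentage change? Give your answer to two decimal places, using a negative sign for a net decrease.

A 71.5% decrease multiplies by 0.285.
Then a 74.5% increase: 0.285 × 1.745 = 0.497325.
Overall factor 0.497325, i.e. -50.27%.

-50.27%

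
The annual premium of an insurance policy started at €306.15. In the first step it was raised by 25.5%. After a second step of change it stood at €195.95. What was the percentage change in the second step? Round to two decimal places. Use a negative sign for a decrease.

After the first step: €306.15 × 1.255 = €384.21825.
Second-step multiplier: €195.95 ÷ €384.21825 ≈ 0.509997.
That is a change of -49.00%.

-49.00%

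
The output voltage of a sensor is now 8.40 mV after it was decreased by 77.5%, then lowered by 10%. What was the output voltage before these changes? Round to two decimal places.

Undoing the 10% decrease: 8.40 ÷ 0.9 ≈ 9.333333.
Undoing the 77.5% decrease: 9.333333 ÷ 0.225 ≈ 41.48 mV.

41.48 mV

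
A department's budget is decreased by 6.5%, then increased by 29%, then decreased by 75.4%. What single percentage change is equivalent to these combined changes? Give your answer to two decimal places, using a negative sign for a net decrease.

The combined multiplier is 0.935 × 1.29 × 0.246 = 0.2967129.
That corresponds to a decrease of 70.33%.

-70.33%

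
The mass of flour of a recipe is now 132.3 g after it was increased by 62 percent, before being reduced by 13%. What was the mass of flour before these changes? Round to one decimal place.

Undoing the 13% decrease: 132.3 ÷ 0.87 ≈ 152.068966.
Undoing the 62% increase: 152.068966 ÷ 1.62 ≈ 93.9 g.

93.9 g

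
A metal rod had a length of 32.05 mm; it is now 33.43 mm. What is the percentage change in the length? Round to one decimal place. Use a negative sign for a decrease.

4.3%

Change: 33.43 − 32.05 = 1.38.
Relative to the original: 1.38 ÷ 32.05 ≈ 4.3%.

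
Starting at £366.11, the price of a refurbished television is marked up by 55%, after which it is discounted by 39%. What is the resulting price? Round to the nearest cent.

After the 55% increase: £366.11 × 1.55 = £567.4705.
Apply the 39% decrease: £567.4705 × 0.61 = £346.157005 ≈ £346.16.

£346.16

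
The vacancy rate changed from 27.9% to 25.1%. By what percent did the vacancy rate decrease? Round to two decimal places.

The change is 25.1 − 27.9 = -2.8 percentage points.
Relative to the original 27.9%, that is -2.8 ÷ 27.9 ≈ -10.04%.
So the vacancy rate fell by 10.04%.

10.04%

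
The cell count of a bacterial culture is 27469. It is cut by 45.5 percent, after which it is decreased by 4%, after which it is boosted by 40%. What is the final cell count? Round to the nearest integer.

Apply the 45.5% decrease: 27469 × 0.545 = 14970.605.
4% decrease: 14970.605 × 0.96 = 14371.7808.
40% increase: 14371.7808 × 1.4 = 20120.49312 ≈ 20120.

20120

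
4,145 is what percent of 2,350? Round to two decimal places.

4,145 ÷ 2,350 ≈ 176.38%.

176.38%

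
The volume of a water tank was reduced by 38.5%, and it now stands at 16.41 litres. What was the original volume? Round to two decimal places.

26.68 litres

The overall multiplier applied was 0.615.
So the original volume was 16.41 ÷ 0.615 ≈ 26.68 litres.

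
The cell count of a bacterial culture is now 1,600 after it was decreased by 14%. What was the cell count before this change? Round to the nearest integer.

1,860

The overall multiplier applied was 0.86.
So the original cell count was 1,600 ÷ 0.86 ≈ 1,860.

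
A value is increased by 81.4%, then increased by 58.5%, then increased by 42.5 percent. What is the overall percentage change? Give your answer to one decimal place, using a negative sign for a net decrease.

An 81.4% increase multiplies by 1.814.
Then a 58.5% increase: 1.814 × 1.585 = 2.87519.
Then a 42.5% increase: 2.87519 × 1.425 = 4.09714575.
Overall factor 4.09714575, i.e. 309.7%.

309.7%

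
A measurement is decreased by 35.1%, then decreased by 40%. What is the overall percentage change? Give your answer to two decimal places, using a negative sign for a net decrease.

The combined multiplier is 0.649 × 0.6 = 0.3894.
That corresponds to a decrease of 61.06%.

-61.06%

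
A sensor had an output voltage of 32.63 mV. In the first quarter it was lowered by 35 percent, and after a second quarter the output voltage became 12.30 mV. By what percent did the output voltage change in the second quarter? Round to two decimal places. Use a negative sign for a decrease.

After the first quarter: 32.63 × 0.65 = 21.2095.
Second-quarter multiplier: 12.30 ÷ 21.2095 ≈ 0.579929.
That is a change of -42.01%.

-42.01%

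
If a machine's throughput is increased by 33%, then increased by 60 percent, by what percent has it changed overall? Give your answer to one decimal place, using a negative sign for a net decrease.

The combined multiplier is 1.33 × 1.6 = 2.128.
That corresponds to an increase of 112.8%.

112.8%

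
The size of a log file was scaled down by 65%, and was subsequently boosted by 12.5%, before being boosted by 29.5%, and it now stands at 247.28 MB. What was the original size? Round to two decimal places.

484.95 MB

The overall multiplier applied was 0.35 × 1.125 × 1.295 = 0.50990625.
So the original size was 247.28 ÷ 0.50990625 ≈ 484.95 MB.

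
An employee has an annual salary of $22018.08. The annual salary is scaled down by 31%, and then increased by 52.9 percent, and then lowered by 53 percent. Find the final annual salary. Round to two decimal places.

Each change multiplies by a factor: 0.69 × 1.529 × 0.47 = 0.4958547.
$22018.08 × 0.4958547 = $10917.768452976 ≈ $10917.77.

$10917.77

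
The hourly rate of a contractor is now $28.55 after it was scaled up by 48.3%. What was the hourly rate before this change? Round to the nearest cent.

The overall multiplier applied was 1.483.
So the original hourly rate was $28.55 ÷ 1.483 ≈ $19.25.

$19.25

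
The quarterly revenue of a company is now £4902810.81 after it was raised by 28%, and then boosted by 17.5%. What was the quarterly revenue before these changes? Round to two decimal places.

£3259847.61

Undoing the 17.5% increase: £4902810.81 ÷ 1.175 ≈ £4172604.944681.
Undoing the 28% increase: £4172604.944681 ÷ 1.28 ≈ £3259847.61.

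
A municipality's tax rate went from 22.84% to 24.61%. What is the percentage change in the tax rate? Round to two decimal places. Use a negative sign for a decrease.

7.75%

The change is 24.61 − 22.84 = 1.77 percentage points.
Relative to the original 22.84%, that is 1.77 ÷ 22.84 ≈ 7.75%.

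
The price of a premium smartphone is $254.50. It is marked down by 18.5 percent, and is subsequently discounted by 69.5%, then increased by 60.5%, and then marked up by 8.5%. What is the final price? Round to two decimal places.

$110.17

Each change multiplies by a factor: 0.815 × 0.305 × 1.605 × 1.085 = 0.432874719375.
$254.50 × 0.432874719375 = $110.1666160809375 ≈ $110.17.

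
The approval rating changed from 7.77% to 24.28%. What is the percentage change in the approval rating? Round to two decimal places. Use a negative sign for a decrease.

212.48%

The change is 24.28 − 7.77 = 16.51 percentage points.
Relative to the original 7.77%, that is 16.51 ÷ 7.77 ≈ 212.48%.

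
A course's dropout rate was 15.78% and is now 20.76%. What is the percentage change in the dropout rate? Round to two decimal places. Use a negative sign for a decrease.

31.56%

The change is 20.76 − 15.78 = 4.98 percentage points.
Relative to the original 15.78%, that is 4.98 ÷ 15.78 ≈ 31.56%.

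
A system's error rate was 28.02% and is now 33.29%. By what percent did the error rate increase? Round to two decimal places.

The change is 33.29 − 28.02 = 5.27 percentage points.
Relative to the original 28.02%, that is 5.27 ÷ 28.02 ≈ 18.81%.
So the error rate rose by 18.81%.

18.81%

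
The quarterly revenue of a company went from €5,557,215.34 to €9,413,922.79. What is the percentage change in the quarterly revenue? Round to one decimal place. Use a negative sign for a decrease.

Change: €9,413,922.79 − €5,557,215.34 = €3,856,707.45.
Relative to the original: €3,856,707.45 ÷ €5,557,215.34 ≈ 69.4%.

69.4%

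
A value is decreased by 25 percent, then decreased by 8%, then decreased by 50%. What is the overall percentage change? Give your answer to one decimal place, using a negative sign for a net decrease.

The combined multiplier is 0.75 × 0.92 × 0.5 = 0.345.
That corresponds to a decrease of 65.5%.

-65.5%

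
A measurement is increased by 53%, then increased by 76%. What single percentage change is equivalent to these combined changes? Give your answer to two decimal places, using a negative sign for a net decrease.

169.28%

The combined multiplier is 1.53 × 1.76 = 2.6928.
That corresponds to an increase of 169.28%.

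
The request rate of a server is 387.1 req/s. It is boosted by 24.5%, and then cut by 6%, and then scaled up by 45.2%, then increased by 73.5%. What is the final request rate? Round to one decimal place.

1141.3 req/s

After the 24.5% increase: 387.1 × 1.245 = 481.9395.
6% decrease: 481.9395 × 0.94 = 453.02313.
After the 45.2% increase: 453.02313 × 1.452 = 657.78958476.
73.5% increase: 657.78958476 × 1.735 = 1141.2649295586 ≈ 1141.3.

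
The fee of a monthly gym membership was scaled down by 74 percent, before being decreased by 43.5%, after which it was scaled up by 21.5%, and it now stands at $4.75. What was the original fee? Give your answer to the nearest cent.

Undoing the 21.5% increase: $4.75 ÷ 1.215 ≈ $3.909465.
Undoing the 43.5% decrease: $3.909465 ÷ 0.565 ≈ $6.919407.
Undoing the 74% decrease: $6.919407 ÷ 0.26 ≈ $26.61.

$26.61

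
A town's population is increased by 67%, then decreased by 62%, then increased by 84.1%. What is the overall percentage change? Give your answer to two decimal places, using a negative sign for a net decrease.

16.83%

A 67% increase multiplies by 1.67.
Then a 62% decrease: 1.67 × 0.38 = 0.6346.
Then an 84.1% increase: 0.6346 × 1.841 = 1.1682986.
Overall factor 1.1682986, i.e. 16.83%.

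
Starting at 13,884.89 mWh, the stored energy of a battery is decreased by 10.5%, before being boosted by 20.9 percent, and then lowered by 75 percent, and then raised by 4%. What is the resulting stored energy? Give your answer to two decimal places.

3,906.30 mWh

Apply the 10.5% decrease: 13,884.89 × 0.895 = 12426.97655.
20.9% increase: 12426.97655 × 1.209 = 15024.21464895.
After the 75% decrease: 15024.21464895 × 0.25 = 3756.0536622375.
4% increase: 3756.0536622375 × 1.04 = 3906.295808727 ≈ 3,906.30.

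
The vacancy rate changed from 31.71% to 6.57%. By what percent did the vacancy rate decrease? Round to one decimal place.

The change is 6.57 − 31.71 = -25.14 percentage points.
Relative to the original 31.71%, that is -25.14 ÷ 31.71 ≈ -79.3%.
So the vacancy rate fell by 79.3%.

79.3%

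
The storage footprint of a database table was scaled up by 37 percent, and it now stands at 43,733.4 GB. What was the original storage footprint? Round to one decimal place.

31,922.2 GB

The overall multiplier applied was 1.37.
So the original storage footprint was 43,733.4 ÷ 1.37 ≈ 31,922.2 GB.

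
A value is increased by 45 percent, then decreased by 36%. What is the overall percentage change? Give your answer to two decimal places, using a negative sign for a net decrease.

The combined multiplier is 1.45 × 0.64 = 0.928.
That corresponds to a decrease of 7.20%.

-7.20%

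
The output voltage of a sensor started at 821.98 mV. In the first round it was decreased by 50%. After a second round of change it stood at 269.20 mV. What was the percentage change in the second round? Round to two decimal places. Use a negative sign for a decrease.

After the first round: 821.98 × 0.5 = 410.99.
Second-round multiplier: 269.20 ÷ 410.99 ≈ 0.655004.
That is a change of -34.50%.

-34.50%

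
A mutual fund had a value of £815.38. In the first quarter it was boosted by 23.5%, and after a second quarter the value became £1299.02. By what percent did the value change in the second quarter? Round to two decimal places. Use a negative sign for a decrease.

After the first quarter: £815.38 × 1.235 = £1006.9943.
Second-quarter multiplier: £1299.02 ÷ £1006.9943 ≈ 1.289997.
That is a change of 29.00%.

29.00%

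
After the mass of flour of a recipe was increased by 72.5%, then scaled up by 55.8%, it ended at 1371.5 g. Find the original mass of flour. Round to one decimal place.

Undoing the 55.8% increase: 1371.5 ÷ 1.558 ≈ 880.29525.
Undoing the 72.5% increase: 880.29525 ÷ 1.725 ≈ 510.3 g.

510.3 g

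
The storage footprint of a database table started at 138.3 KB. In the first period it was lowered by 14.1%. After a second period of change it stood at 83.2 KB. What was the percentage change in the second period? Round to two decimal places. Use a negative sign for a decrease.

After the first period: 138.3 × 0.859 = 118.7997.
Second-period multiplier: 83.2 ÷ 118.7997 ≈ 0.700338.
That is a change of -29.97%.

-29.97%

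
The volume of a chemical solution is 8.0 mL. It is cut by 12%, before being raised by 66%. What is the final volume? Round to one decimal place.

11.7 mL

Apply the 12% decrease: 8.0 × 0.88 = 7.04.
Apply the 66% increase: 7.04 × 1.66 = 11.6864 ≈ 11.7.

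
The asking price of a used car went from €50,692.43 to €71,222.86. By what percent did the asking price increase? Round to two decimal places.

Change: €71,222.86 − €50,692.43 = €20,530.43.
Relative to the original: €20,530.43 ÷ €50,692.43 ≈ 40.50%.
So the asking price increased by 40.50%.

40.50%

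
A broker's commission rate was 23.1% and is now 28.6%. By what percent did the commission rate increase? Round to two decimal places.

23.81%

The change is 28.6 − 23.1 = 5.5 percentage points.
Relative to the original 23.1%, that is 5.5 ÷ 23.1 ≈ 23.81%.
So the commission rate rose by 23.81%.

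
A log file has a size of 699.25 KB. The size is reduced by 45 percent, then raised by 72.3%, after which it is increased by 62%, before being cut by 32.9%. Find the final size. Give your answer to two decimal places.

Each change multiplies by a factor: 0.55 × 1.723 × 1.62 × 0.671 = 1.030114503.
699.25 × 1.030114503 = 720.30756622275 ≈ 720.31.

720.31 KB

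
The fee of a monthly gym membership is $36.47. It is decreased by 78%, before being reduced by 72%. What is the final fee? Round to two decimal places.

After the 78% decrease: $36.47 × 0.22 = $8.0234.
After the 72% decrease: $8.0234 × 0.28 = $2.246552 ≈ $2.25.

$2.25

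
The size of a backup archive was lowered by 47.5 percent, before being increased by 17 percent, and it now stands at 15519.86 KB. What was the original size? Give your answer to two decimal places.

The overall multiplier applied was 0.525 × 1.17 = 0.61425.
So the original size was 15519.86 ÷ 0.61425 ≈ 25266.36 KB.

25266.36 KB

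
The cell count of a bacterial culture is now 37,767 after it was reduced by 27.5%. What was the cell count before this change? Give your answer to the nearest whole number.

52,092

The overall multiplier applied was 0.725.
So the original cell count was 37,767 ÷ 0.725 ≈ 52,092.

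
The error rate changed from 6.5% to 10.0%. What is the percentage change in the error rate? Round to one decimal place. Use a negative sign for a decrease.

The change is 10.0 − 6.5 = 3.5 percentage points.
Relative to the original 6.5%, that is 3.5 ÷ 6.5 ≈ 53.8%.

53.8%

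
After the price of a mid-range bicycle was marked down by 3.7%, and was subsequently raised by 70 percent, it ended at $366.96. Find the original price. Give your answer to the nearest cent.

$224.15

The overall multiplier applied was 0.963 × 1.7 = 1.6371.
So the original price was $366.96 ÷ 1.6371 ≈ $224.15.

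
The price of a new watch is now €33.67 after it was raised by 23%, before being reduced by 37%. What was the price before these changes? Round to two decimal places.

€43.45

Undoing the 37% decrease: €33.67 ÷ 0.63 ≈ €53.444444.
Undoing the 23% increase: €53.444444 ÷ 1.23 ≈ €43.45.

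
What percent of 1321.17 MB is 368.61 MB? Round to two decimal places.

27.90%

368.61 MB ÷ 1321.17 MB ≈ 27.90%.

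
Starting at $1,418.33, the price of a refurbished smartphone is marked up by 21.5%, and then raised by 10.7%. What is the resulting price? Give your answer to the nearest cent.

21.5% increase: $1,418.33 × 1.215 = $1723.27095.
10.7% increase: $1723.27095 × 1.107 = $1907.66094165 ≈ $1,907.66.

$1,907.66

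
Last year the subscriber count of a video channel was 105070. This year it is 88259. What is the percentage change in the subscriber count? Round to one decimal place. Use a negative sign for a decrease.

Change: 88259 − 105070 = -16811.
Relative to the original: -16811 ÷ 105070 ≈ -16.0%.

-16.0%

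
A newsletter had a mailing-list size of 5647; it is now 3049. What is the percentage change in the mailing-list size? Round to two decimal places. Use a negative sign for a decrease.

-46.01%

Change: 3049 − 5647 = -2598.
Relative to the original: -2598 ÷ 5647 ≈ -46.01%.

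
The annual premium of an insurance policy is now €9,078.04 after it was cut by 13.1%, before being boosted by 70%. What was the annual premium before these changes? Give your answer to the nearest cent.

€6,145.02

The overall multiplier applied was 0.869 × 1.7 = 1.4773.
So the original annual premium was €9,078.04 ÷ 1.4773 ≈ €6,145.02.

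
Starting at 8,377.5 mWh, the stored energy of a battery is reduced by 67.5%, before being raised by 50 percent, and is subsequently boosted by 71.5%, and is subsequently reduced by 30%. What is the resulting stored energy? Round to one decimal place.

67.5% decrease: 8,377.5 × 0.325 = 2722.6875.
50% increase: 2722.6875 × 1.5 = 4084.03125.
Apply the 71.5% increase: 4084.03125 × 1.715 = 7004.11359375.
After the 30% decrease: 7004.11359375 × 0.7 = 4902.879515625 ≈ 4,902.9.

4,902.9 mWh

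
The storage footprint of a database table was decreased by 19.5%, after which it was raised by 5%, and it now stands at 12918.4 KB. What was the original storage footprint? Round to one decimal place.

The overall multiplier applied was 0.805 × 1.05 = 0.84525.
So the original storage footprint was 12918.4 ÷ 0.84525 ≈ 15283.5 KB.

15283.5 KB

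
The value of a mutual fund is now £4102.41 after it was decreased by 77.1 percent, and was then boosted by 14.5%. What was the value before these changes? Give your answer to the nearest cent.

Undoing the 14.5% increase: £4102.41 ÷ 1.145 ≈ £3582.89083.
Undoing the 77.1% decrease: £3582.89083 ÷ 0.229 ≈ £15645.81.

£15645.81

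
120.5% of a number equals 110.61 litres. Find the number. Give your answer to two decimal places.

91.79 litres

110.61 litres ÷ 1.205 ≈ 91.79 litres.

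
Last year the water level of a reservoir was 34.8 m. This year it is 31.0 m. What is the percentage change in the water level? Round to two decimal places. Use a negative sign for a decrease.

-10.92%

Change: 31.0 − 34.8 = -3.8.
Relative to the original: -3.8 ÷ 34.8 ≈ -10.92%.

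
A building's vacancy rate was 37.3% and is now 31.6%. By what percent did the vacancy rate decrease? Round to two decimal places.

15.28%

The change is 31.6 − 37.3 = -5.7 percentage points.
Relative to the original 37.3%, that is -5.7 ÷ 37.3 ≈ -15.28%.
So the vacancy rate fell by 15.28%.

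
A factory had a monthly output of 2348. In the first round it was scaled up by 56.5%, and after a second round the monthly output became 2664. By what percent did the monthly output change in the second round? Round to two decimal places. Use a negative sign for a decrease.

After the first round: 2348 × 1.565 = 3674.62.
Second-round multiplier: 2664 ÷ 3674.62 ≈ 0.724973.
That is a change of -27.50%.

-27.50%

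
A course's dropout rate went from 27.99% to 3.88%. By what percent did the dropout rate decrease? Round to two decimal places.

The change is 3.88 − 27.99 = -24.11 percentage points.
Relative to the original 27.99%, that is -24.11 ÷ 27.99 ≈ -86.14%.
So the dropout rate fell by 86.14%.

86.14%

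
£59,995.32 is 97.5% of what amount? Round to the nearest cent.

£61,533.66

£59,995.32 ÷ 0.975 ≈ £61,533.66.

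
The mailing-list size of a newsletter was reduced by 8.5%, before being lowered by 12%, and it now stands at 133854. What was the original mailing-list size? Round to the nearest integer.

166237

Undoing the 12% decrease: 133854 ÷ 0.88 ≈ 152106.818182.
Undoing the 8.5% decrease: 152106.818182 ÷ 0.915 ≈ 166237.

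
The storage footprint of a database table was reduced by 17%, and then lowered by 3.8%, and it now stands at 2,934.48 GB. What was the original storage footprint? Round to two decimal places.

The overall multiplier applied was 0.83 × 0.962 = 0.79846.
So the original storage footprint was 2,934.48 ÷ 0.79846 ≈ 3,675.17 GB.

3,675.17 GB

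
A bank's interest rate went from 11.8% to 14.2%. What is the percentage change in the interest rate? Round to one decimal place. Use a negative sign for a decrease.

20.3%

The change is 14.2 − 11.8 = 2.4 percentage points.
Relative to the original 11.8%, that is 2.4 ÷ 11.8 ≈ 20.3%.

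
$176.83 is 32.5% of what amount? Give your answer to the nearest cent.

$544.09

$176.83 ÷ 0.325 ≈ $544.09.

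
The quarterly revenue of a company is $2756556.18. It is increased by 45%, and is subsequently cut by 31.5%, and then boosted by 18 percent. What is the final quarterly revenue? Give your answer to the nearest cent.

$3230780.32

45% increase: $2756556.18 × 1.45 = $3997006.461.
After the 31.5% decrease: $3997006.461 × 0.685 = $2737949.425785.
After the 18% increase: $2737949.425785 × 1.18 = $3230780.3224263 ≈ $3230780.32.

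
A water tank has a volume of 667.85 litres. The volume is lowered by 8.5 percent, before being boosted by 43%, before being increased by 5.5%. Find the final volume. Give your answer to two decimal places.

921.91 litres

8.5% decrease: 667.85 × 0.915 = 611.08275.
After the 43% increase: 611.08275 × 1.43 = 873.8483325.
5.5% increase: 873.8483325 × 1.055 = 921.9099907875 ≈ 921.91.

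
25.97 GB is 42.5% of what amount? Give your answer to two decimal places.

61.11 GB

25.97 GB ÷ 0.425 ≈ 61.11 GB.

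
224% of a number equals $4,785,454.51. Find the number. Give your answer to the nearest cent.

$2,136,363.62

$4,785,454.51 ÷ 2.24 ≈ $2,136,363.62.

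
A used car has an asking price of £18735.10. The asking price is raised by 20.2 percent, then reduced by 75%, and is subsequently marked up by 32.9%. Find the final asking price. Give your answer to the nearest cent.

£7482.13

After the 20.2% increase: £18735.10 × 1.202 = £22519.5902.
75% decrease: £22519.5902 × 0.25 = £5629.89755.
32.9% increase: £5629.89755 × 1.329 = £7482.13384395 ≈ £7482.13.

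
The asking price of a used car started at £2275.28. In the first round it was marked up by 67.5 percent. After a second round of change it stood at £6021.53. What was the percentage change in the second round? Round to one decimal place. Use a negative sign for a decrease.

58.0%

After the first round: £2275.28 × 1.675 = £3811.094.
Second-round multiplier: £6021.53 ÷ £3811.094 ≈ 1.58.
That is a change of 58.0%.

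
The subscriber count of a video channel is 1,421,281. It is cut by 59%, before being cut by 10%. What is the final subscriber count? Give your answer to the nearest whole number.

524,453

Each change multiplies by a factor: 0.41 × 0.9 = 0.369.
1,421,281 × 0.369 = 524452.689 ≈ 524,453.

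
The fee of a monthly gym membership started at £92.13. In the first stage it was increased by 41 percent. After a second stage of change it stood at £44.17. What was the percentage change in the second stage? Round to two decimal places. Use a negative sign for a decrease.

-66.00%

After the first stage: £92.13 × 1.41 = £129.9033.
Second-stage multiplier: £44.17 ÷ £129.9033 ≈ 0.340022.
That is a change of -66.00%.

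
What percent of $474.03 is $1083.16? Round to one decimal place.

228.5%

$1083.16 ÷ $474.03 ≈ 228.5%.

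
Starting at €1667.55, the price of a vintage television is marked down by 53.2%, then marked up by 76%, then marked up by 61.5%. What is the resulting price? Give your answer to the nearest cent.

€2218.25

Each change multiplies by a factor: 0.468 × 1.76 × 1.615 = 1.3302432.
€1667.55 × 1.3302432 = €2218.24704816 ≈ €2218.25.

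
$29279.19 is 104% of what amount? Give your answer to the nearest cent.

$29279.19 ÷ 1.04 ≈ $28153.07.

$28153.07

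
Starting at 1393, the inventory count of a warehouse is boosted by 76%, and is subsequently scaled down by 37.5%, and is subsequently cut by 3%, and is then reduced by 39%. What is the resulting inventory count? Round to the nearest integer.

907

Each change multiplies by a factor: 1.76 × 0.625 × 0.97 × 0.61 = 0.65087.
1393 × 0.65087 = 906.66191 ≈ 907.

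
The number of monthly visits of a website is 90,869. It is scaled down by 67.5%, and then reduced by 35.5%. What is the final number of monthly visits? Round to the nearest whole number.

67.5% decrease: 90,869 × 0.325 = 29532.425.
Apply the 35.5% decrease: 29532.425 × 0.645 = 19048.414125 ≈ 19,048.

19,048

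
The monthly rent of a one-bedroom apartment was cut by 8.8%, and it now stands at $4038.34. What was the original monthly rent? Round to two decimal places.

$4428.00

The overall multiplier applied was 0.912.
So the original monthly rent was $4038.34 ÷ 0.912 ≈ $4428.00.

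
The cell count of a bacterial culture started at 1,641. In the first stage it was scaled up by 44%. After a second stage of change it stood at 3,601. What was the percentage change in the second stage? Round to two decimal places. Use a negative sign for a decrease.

After the first stage: 1,641 × 1.44 = 2363.04.
Second-stage multiplier: 3,601 ÷ 2363.04 ≈ 1.523884.
That is a change of 52.39%.

52.39%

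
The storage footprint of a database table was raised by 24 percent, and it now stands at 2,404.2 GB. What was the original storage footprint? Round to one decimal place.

The overall multiplier applied was 1.24.
So the original storage footprint was 2,404.2 ÷ 1.24 ≈ 1,938.9 GB.

1,938.9 GB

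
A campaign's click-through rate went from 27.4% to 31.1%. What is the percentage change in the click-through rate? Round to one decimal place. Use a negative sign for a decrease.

The change is 31.1 − 27.4 = 3.7 percentage points.
Relative to the original 27.4%, that is 3.7 ÷ 27.4 ≈ 13.5%.

13.5%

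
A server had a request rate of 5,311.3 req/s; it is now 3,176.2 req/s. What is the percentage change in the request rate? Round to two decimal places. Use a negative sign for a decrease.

Change: 3,176.2 − 5,311.3 = -2,135.1.
Relative to the original: -2,135.1 ÷ 5,311.3 ≈ -40.20%.

-40.20%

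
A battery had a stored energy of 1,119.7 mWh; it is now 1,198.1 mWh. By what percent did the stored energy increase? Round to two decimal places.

7.00%

Change: 1,198.1 − 1,119.7 = 78.4.
Relative to the original: 78.4 ÷ 1,119.7 ≈ 7.00%.
So the stored energy increased by 7.00%.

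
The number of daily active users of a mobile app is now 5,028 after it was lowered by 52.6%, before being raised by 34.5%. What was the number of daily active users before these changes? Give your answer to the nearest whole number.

The overall multiplier applied was 0.474 × 1.345 = 0.63753.
So the original number of daily active users was 5,028 ÷ 0.63753 ≈ 7,887.

7,887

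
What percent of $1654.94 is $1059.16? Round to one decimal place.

$1059.16 ÷ $1654.94 ≈ 64.0%.

64.0%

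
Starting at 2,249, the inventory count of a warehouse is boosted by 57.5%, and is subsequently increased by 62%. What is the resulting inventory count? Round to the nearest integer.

5,738

Apply the 57.5% increase: 2,249 × 1.575 = 3542.175.
62% increase: 3542.175 × 1.62 = 5738.3235 ≈ 5,738.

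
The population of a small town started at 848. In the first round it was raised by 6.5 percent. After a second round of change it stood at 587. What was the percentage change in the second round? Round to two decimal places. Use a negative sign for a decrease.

After the first round: 848 × 1.065 = 903.12.
Second-round multiplier: 587 ÷ 903.12 ≈ 0.649969.
That is a change of -35.00%.

-35.00%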